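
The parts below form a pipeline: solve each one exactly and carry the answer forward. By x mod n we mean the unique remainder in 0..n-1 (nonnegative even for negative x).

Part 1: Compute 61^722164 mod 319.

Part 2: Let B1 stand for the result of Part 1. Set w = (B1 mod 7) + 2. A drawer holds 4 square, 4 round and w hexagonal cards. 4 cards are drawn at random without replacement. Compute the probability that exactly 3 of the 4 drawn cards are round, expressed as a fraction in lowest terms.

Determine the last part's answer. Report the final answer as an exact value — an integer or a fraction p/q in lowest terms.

12/455

Part 1: squarings mod 319: 61^1=61, 61^2=212, 61^4=284, 61^8=268, 61^16=49, 61^32=168, 61^64=152, 61^128=136, 61^256=313, 61^512=36, 61^1024=20, 61^2048=81, 61^4096=181, 61^8192=223, 61^16384=284, 61^32768=268, 61^65536=49, 61^131072=168, 61^262144=152, 61^524288=136; 61^722164 = 61^4 * 61^16 * 61^32 * 61^64 * 61^128 * 61^1024 * 61^65536 * 61^131072 * 61^524288 = 20 (mod 319); answer 20
Part 2: B1 = 20; w = 8; total draws C(16,4) = 1820; favorable C(4,3)*C(12,1) = 48; P = 12/455; answer 12/455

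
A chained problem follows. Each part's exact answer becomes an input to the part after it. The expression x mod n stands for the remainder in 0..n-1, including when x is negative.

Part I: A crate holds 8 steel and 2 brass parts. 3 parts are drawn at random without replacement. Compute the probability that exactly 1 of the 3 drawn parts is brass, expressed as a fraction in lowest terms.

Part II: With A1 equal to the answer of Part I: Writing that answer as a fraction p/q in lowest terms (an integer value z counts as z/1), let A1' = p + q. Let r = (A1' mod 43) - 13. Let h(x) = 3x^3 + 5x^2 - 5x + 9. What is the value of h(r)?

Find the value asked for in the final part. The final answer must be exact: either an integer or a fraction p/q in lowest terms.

Part I: total draws C(10,3) = 120; favorable C(2,1)*C(8,2) = 56; P = 7/15; answer 7/15
Part II: A1 = 7/15; threaded value p + q = 22; r = 9; 3*(9)^3 + 5*(9)^2 - 5*(9)^1 + 9 = (2187) + (405) + (-45) + (9) = 2556; answer 2556

2556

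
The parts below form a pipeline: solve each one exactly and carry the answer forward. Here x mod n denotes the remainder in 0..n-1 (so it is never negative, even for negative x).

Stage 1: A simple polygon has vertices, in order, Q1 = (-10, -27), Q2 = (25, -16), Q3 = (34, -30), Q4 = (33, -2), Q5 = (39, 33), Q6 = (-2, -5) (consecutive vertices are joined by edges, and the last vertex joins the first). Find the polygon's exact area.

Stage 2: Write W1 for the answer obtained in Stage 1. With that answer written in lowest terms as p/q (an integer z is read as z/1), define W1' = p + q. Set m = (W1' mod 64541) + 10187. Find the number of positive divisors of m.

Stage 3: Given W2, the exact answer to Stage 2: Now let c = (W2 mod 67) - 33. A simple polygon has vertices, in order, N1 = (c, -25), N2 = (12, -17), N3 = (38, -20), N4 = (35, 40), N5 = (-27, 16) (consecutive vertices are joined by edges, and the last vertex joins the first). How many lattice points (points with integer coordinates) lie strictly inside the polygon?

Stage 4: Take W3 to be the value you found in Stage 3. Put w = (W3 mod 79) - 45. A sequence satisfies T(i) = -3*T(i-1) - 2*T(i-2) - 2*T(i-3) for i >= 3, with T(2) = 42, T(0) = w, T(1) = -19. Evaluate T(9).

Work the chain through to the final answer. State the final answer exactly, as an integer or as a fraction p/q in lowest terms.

Stage 1: cross terms: (-10*-16 - 25*-27)=835, (25*-30 - 34*-16)=-206, (34*-2 - 33*-30)=922, (33*33 - 39*-2)=1167, (39*-5 - -2*33)=-129, (-2*-27 - -10*-5)=4; twice the area = |2593| = 2593; area = 2593/2; answer 2593/2
Stage 2: W1 = 2593/2; threaded value p + q = 2595; m = 12782; 12782 = 2 * 7 * 11 * 83; number of divisors = (1+1) * (1+1) * (1+1) * (1+1) = 16; answer 16
Stage 3: W2 = 16; c = -17; cross terms: (-17*-17 - 12*-25)=589, (12*-20 - 38*-17)=406, (38*40 - 35*-20)=2220, (35*16 - -27*40)=1640, (-27*-25 - -17*16)=947; twice the area = |5802| = 5802; area = 2901; boundary points = 1 + 1 + 3 + 2 + 1 = 8; strictly interior points = area - boundary/2 + 1 = 2898; answer 2898
Stage 4: W3 = 2898; w = 9; T(3) = -3*(42) - 2*(-19) - 2*(9) = -106; iterating: T(3)=-106, T(4)=272, T(5)=-688, T(6)=1732, T(7)=-4364, T(8)=11004, T(9)=-27748; answer -27748

-27748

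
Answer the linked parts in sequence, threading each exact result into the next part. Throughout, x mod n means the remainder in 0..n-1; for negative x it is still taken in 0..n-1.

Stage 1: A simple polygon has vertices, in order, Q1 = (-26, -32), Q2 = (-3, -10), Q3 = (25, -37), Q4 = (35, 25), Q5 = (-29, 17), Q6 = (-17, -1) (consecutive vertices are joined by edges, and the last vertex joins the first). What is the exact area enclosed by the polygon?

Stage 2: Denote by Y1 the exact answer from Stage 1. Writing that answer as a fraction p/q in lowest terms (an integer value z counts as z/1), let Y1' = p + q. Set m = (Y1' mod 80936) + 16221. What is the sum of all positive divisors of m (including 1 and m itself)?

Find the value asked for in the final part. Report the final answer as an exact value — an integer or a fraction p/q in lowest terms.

41400

Stage 1: cross terms: (-26*-10 - -3*-32)=164, (-3*-37 - 25*-10)=361, (25*25 - 35*-37)=1920, (35*17 - -29*25)=1320, (-29*-1 - -17*17)=318, (-17*-32 - -26*-1)=518; twice the area = |4601| = 4601; area = 4601/2; answer 4601/2
Stage 2: Y1 = 4601/2; threaded value p + q = 4603; m = 20824; 20824 = 2^3 * 19 * 137; sigma = (1 + 2 + 4 + 8) * (1 + 19) * (1 + 137) = 15 * 20 * 138 = 41400; answer 41400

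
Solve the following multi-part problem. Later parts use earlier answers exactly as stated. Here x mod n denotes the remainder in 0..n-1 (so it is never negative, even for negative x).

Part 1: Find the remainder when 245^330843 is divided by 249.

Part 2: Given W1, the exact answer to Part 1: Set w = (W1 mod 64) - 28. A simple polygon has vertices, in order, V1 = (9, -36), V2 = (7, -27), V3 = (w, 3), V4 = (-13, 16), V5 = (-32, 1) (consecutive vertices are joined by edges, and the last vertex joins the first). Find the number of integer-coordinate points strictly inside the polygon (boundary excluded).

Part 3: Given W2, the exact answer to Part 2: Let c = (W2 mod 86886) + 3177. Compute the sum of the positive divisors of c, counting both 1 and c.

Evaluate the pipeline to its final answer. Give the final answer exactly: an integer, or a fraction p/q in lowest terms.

7020

Part 1: squarings mod 249: 245^1=245, 245^2=16, 245^4=7, 245^8=49, 245^16=160, 245^32=202, 245^64=217, 245^128=28, 245^256=37, 245^512=124, 245^1024=187, 245^2048=109, 245^4096=178, 245^8192=61, 245^16384=235, 245^32768=196, 245^65536=70, 245^131072=169, 245^262144=175; 245^330843 = 245^1 * 245^2 * 245^8 * 245^16 * 245^64 * 245^1024 * 245^2048 * 245^65536 * 245^262144 = 239 (mod 249); answer 239
Part 2: W1 = 239; w = 19; cross terms: (9*-27 - 7*-36)=9, (7*3 - 19*-27)=534, (19*16 - -13*3)=343, (-13*1 - -32*16)=499, (-32*-36 - 9*1)=1143; twice the area = |2528| = 2528; area = 1264; boundary points = 1 + 6 + 1 + 1 + 1 = 10; strictly interior points = area - boundary/2 + 1 = 1260; answer 1260
Part 3: W2 = 1260; c = 4437; 4437 = 3^2 * 17 * 29; sigma = (1 + 3 + 9) * (1 + 17) * (1 + 29) = 13 * 18 * 30 = 7020; answer 7020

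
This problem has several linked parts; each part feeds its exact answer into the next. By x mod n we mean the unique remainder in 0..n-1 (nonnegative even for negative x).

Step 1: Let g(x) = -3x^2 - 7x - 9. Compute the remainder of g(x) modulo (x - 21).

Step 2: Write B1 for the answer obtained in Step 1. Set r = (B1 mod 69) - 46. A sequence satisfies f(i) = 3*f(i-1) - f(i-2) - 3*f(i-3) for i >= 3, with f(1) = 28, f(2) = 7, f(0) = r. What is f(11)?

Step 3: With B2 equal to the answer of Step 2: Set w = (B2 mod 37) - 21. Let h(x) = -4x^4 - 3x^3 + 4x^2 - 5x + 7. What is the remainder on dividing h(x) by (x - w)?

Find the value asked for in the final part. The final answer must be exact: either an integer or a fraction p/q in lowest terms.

Step 1: remainder = value at the root: -3*(21)^2 - 7*(21)^1 - 9 = (-1323) + (-147) + (-9) = -1479; answer -1479
Step 2: B1 = -1479; r = -7; f(3) = 3*(7) - 1*(28) - 3*(-7) = 14; iterating: f(3)=14, f(4)=-49, f(5)=-182, f(6)=-539, f(7)=-1288, f(8)=-2779, f(9)=-5432, f(10)=-9653, f(11)=-15190; answer -15190
Step 3: B2 = -15190; w = -4; remainder = value at the root: -4*(-4)^4 - 3*(-4)^3 + 4*(-4)^2 - 5*(-4)^1 + 7 = (-1024) + (192) + (64) + (20) + (7) = -741; answer -741

-741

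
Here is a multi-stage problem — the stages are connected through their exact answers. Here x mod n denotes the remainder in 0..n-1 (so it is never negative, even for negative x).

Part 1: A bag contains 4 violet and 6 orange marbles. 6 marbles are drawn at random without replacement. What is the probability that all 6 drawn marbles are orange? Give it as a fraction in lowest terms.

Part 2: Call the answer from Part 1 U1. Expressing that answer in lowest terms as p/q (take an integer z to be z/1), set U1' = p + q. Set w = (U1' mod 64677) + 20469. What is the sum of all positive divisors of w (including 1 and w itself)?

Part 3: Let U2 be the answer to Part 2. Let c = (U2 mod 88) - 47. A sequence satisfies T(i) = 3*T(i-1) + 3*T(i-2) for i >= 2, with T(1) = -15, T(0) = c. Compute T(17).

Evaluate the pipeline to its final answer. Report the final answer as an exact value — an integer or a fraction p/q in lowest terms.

-69135553350

Part 1: total draws C(10,6) = 210; favorable C(6,6) = 1; P = 1/210; answer 1/210
Part 2: U1 = 1/210; threaded value p + q = 211; w = 20680; 20680 = 2^3 * 5 * 11 * 47; sigma = (1 + 2 + 4 + 8) * (1 + 5) * (1 + 11) * (1 + 47) = 15 * 6 * 12 * 48 = 51840; answer 51840
Part 3: U2 = 51840; c = -39; T(2) = 3*(-15) + 3*(-39) = -162; iterating: T(2)=-162, T(3)=-531, T(4)=-2079, T(5)=-7830, T(6)=-29727, T(7)=-112671, T(8)=-427194, T(9)=-1619595, T(10)=-6140367, T(11)=-23279886, T(12)=-88260759, T(13)=-334621935, T(14)=-1268648082, T(15)=-4809810051, T(16)=-18235374399, T(17)=-69135553350; answer -69135553350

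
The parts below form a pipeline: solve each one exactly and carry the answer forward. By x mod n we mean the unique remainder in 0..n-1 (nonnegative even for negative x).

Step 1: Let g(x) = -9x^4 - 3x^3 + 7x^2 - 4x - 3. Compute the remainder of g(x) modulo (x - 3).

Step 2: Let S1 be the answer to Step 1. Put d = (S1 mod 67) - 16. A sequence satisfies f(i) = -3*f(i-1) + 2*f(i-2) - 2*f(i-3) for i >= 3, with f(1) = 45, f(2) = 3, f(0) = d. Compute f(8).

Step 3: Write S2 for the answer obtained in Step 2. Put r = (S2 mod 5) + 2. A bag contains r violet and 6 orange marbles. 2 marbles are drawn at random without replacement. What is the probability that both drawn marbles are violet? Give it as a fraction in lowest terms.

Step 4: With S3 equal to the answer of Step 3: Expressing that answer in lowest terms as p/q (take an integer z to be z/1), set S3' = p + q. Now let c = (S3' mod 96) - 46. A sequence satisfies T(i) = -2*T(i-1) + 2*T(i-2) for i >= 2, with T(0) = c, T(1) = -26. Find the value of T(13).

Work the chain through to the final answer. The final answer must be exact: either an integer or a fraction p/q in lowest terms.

-1649024

Step 1: remainder = value at the root: -9*(3)^4 - 3*(3)^3 + 7*(3)^2 - 4*(3)^1 - 3 = (-729) + (-81) + (63) + (-12) + (-3) = -762; answer -762
Step 2: S1 = -762; d = 26; f(3) = -3*(3) + 2*(45) - 2*(26) = 29; iterating: f(3)=29, f(4)=-171, f(5)=565, f(6)=-2095, f(7)=7757, f(8)=-28591; answer -28591
Step 3: S2 = -28591; r = 6; total draws C(12,2) = 66; favorable C(6,2) = 15; P = 5/22; answer 5/22
Step 4: S3 = 5/22; threaded value p + q = 27; c = -19; T(2) = -2*(-26) + 2*(-19) = 14; iterating: T(2)=14, T(3)=-80, T(4)=188, T(5)=-536, T(6)=1448, T(7)=-3968, T(8)=10832, T(9)=-29600, T(10)=80864, T(11)=-220928, T(12)=603584, T(13)=-1649024; answer -1649024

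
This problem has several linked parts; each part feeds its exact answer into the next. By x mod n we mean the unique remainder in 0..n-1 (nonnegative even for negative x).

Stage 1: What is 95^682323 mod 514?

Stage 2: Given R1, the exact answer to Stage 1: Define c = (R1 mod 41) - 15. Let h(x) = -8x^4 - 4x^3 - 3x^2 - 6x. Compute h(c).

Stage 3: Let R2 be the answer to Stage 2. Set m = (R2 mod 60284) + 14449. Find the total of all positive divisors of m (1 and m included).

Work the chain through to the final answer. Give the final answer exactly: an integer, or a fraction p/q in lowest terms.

63900

Stage 1: squarings mod 514: 95^1=95, 95^2=287, 95^4=129, 95^8=193, 95^16=241, 95^32=513, 95^64=1, 95^128=1, 95^256=1, 95^512=1, 95^1024=1, 95^2048=1, 95^4096=1, 95^8192=1, 95^16384=1, 95^32768=1, 95^65536=1, 95^131072=1, 95^262144=1, 95^524288=1; 95^682323 = 95^1 * 95^2 * 95^16 * 95^64 * 95^256 * 95^2048 * 95^8192 * 95^16384 * 95^131072 * 95^524288 = 403 (mod 514); answer 403
Stage 2: R1 = 403; c = 19; -8*(19)^4 - 4*(19)^3 - 3*(19)^2 - 6*(19)^1 = (-1042568) + (-27436) + (-1083) + (-114) = -1071201; answer -1071201
Stage 3: R2 = -1071201; m = 28360; 28360 = 2^3 * 5 * 709; sigma = (1 + 2 + 4 + 8) * (1 + 5) * (1 + 709) = 15 * 6 * 710 = 63900; answer 63900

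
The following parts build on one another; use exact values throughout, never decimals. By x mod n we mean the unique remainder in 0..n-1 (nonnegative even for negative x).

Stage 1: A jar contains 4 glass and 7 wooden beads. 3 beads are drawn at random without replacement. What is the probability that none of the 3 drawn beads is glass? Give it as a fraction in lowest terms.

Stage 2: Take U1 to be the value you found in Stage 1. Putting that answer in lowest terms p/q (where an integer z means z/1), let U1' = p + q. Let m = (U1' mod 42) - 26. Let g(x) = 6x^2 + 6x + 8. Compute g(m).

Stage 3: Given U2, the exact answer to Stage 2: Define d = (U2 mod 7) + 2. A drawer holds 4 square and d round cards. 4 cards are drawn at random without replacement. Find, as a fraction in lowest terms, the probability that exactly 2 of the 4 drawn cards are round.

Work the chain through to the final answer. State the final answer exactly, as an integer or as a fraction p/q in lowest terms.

Stage 1: total draws C(11,3) = 165; favorable C(7,3) = 35; P = 7/33; answer 7/33
Stage 2: U1 = 7/33; threaded value p + q = 40; m = 14; 6*(14)^2 + 6*(14)^1 + 8 = (1176) + (84) + (8) = 1268; answer 1268
Stage 3: U2 = 1268; d = 3; total draws C(7,4) = 35; favorable C(3,2)*C(4,2) = 18; P = 18/35; answer 18/35

18/35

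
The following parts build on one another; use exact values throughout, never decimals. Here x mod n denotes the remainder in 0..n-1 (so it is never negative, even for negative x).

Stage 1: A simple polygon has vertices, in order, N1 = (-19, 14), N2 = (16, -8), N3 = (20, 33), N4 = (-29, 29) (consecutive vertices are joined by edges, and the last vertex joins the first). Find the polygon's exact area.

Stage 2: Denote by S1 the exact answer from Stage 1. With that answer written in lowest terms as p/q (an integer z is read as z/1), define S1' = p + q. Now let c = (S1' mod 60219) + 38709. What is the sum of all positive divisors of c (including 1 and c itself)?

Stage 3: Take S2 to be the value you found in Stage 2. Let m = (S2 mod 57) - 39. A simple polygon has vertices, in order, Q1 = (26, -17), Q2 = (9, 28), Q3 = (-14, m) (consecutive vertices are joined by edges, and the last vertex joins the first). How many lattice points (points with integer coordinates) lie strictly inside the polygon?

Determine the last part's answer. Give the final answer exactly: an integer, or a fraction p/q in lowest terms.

1032

Stage 1: cross terms: (-19*-8 - 16*14)=-72, (16*33 - 20*-8)=688, (20*29 - -29*33)=1537, (-29*14 - -19*29)=145; twice the area = |2298| = 2298; area = 1149; answer 1149
Stage 2: S1 = 1149; threaded value p + q = 1150; c = 39859; 39859 = 23 * 1733; sigma = (1 + 23) * (1 + 1733) = 24 * 1734 = 41616; answer 41616
Stage 3: S2 = 41616; m = -33; cross terms: (26*28 - 9*-17)=881, (9*-33 - -14*28)=95, (-14*-17 - 26*-33)=1096; twice the area = |2072| = 2072; area = 1036; boundary points = 1 + 1 + 8 = 10; strictly interior points = area - boundary/2 + 1 = 1032; answer 1032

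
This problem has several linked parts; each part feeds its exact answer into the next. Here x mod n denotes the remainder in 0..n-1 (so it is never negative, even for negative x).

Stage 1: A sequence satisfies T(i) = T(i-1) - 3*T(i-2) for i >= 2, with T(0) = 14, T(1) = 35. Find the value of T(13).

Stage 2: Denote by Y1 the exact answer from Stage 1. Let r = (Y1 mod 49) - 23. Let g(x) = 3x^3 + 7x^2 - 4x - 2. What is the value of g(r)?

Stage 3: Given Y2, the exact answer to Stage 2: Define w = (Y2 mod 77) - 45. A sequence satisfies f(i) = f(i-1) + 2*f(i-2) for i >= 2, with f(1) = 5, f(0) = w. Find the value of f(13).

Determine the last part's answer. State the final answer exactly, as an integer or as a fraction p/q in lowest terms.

Stage 1: T(2) = 1*(35) - 3*(14) = -7; iterating: T(2)=-7, T(3)=-112, T(4)=-91, T(5)=245, T(6)=518, T(7)=-217, T(8)=-1771, T(9)=-1120, T(10)=4193, T(11)=7553, T(12)=-5026, T(13)=-27685; answer -27685
Stage 2: Y1 = -27685; r = -23; 3*(-23)^3 + 7*(-23)^2 - 4*(-23)^1 - 2 = (-36501) + (3703) + (92) + (-2) = -32708; answer -32708
Stage 3: Y2 = -32708; w = -28; f(2) = 1*(5) + 2*(-28) = -51; iterating: f(2)=-51, f(3)=-41, f(4)=-143, f(5)=-225, f(6)=-511, f(7)=-961, f(8)=-1983, f(9)=-3905, f(10)=-7871, f(11)=-15681, f(12)=-31423, f(13)=-62785; answer -62785

-62785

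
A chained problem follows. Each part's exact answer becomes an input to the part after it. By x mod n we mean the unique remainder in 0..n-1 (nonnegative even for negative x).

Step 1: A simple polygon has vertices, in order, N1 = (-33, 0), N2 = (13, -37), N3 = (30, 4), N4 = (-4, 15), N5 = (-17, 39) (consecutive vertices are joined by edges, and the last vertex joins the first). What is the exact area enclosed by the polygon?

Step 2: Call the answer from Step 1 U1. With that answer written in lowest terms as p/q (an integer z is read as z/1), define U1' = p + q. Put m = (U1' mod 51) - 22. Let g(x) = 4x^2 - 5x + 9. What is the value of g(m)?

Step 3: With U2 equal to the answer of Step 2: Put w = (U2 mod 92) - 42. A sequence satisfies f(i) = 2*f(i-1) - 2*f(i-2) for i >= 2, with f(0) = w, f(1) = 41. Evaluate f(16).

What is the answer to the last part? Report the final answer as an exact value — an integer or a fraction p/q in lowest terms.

Step 1: cross terms: (-33*-37 - 13*0)=1221, (13*4 - 30*-37)=1162, (30*15 - -4*4)=466, (-4*39 - -17*15)=99, (-17*0 - -33*39)=1287; twice the area = |4235| = 4235; area = 4235/2; answer 4235/2
Step 2: U1 = 4235/2; threaded value p + q = 4237; m = -18; 4*(-18)^2 - 5*(-18)^1 + 9 = (1296) + (90) + (9) = 1395; answer 1395
Step 3: U2 = 1395; w = -27; f(2) = 2*(41) - 2*(-27) = 136; iterating: f(2)=136, f(3)=190, f(4)=108, f(5)=-164, f(6)=-544, f(7)=-760, f(8)=-432, f(9)=656, f(10)=2176, f(11)=3040, f(12)=1728, f(13)=-2624, f(14)=-8704, f(15)=-12160, f(16)=-6912; answer -6912

-6912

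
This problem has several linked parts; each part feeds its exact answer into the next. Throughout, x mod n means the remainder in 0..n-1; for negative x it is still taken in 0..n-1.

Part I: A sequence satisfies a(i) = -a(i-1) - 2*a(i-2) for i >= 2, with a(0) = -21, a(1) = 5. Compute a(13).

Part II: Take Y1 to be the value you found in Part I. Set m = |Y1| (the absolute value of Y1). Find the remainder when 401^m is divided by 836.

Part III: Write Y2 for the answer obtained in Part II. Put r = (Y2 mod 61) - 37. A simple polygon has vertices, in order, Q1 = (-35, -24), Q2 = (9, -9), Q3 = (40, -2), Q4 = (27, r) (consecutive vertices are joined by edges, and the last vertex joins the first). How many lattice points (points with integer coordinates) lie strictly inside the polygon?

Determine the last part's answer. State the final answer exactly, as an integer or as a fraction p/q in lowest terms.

Part I: a(2) = -1*(5) - 2*(-21) = 37; iterating: a(2)=37, a(3)=-47, a(4)=-27, a(5)=121, a(6)=-67, a(7)=-175, a(8)=309, a(9)=41, a(10)=-659, a(11)=577, a(12)=741, a(13)=-1895; answer -1895
Part II: Y1 = -1895; m = 1895; squarings mod 836: 401^1=401, 401^2=289, 401^4=757, 401^8=389, 401^16=5, 401^32=25, 401^64=625, 401^128=213, 401^256=225, 401^512=465, 401^1024=537; 401^1895 = 401^1 * 401^2 * 401^4 * 401^32 * 401^64 * 401^256 * 401^512 * 401^1024 = 89 (mod 836); answer 89
Part III: Y2 = 89; r = -9; cross terms: (-35*-9 - 9*-24)=531, (9*-2 - 40*-9)=342, (40*-9 - 27*-2)=-306, (27*-24 - -35*-9)=-963; twice the area = |-396| = 396; area = 198; boundary points = 1 + 1 + 1 + 1 = 4; strictly interior points = area - boundary/2 + 1 = 197; answer 197

197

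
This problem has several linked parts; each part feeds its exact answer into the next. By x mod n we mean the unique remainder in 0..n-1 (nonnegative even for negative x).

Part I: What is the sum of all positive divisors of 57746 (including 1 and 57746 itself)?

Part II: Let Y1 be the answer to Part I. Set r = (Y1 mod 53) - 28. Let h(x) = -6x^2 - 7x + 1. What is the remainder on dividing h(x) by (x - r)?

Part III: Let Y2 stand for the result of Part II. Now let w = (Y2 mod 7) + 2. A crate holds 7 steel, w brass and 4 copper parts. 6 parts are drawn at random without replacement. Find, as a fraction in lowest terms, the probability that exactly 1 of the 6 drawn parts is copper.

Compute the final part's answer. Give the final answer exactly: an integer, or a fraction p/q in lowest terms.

Part I: 57746 = 2 * 13 * 2221; sigma = (1 + 2) * (1 + 13) * (1 + 2221) = 3 * 14 * 2222 = 93324; answer 93324
Part II: Y1 = 93324; r = 16; remainder = value at the root: -6*(16)^2 - 7*(16)^1 + 1 = (-1536) + (-112) + (1) = -1647; answer -1647
Part III: Y2 = -1647; w = 7; total draws C(18,6) = 18564; favorable C(4,1)*C(14,5) = 8008; P = 22/51; answer 22/51

22/51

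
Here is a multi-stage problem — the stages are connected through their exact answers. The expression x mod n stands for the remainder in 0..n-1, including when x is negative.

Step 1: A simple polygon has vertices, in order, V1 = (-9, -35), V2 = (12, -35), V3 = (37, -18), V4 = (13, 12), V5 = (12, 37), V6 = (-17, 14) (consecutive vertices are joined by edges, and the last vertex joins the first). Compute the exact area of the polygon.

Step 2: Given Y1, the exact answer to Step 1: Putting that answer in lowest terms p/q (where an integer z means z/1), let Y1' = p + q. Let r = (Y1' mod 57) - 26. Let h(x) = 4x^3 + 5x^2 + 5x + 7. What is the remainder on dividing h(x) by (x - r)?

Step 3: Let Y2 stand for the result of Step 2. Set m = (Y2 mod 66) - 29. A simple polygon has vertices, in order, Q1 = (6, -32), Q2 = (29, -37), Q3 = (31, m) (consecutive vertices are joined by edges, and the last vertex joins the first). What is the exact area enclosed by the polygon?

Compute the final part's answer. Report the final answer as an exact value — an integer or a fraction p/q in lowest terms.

Step 1: cross terms: (-9*-35 - 12*-35)=735, (12*-18 - 37*-35)=1079, (37*12 - 13*-18)=678, (13*37 - 12*12)=337, (12*14 - -17*37)=797, (-17*-35 - -9*14)=721; twice the area = |4347| = 4347; area = 4347/2; answer 4347/2
Step 2: Y1 = 4347/2; threaded value p + q = 4349; r = -9; remainder = value at the root: 4*(-9)^3 + 5*(-9)^2 + 5*(-9)^1 + 7 = (-2916) + (405) + (-45) + (7) = -2549; answer -2549
Step 3: Y2 = -2549; m = -4; cross terms: (6*-37 - 29*-32)=706, (29*-4 - 31*-37)=1031, (31*-32 - 6*-4)=-968; twice the area = |769| = 769; area = 769/2; answer 769/2

769/2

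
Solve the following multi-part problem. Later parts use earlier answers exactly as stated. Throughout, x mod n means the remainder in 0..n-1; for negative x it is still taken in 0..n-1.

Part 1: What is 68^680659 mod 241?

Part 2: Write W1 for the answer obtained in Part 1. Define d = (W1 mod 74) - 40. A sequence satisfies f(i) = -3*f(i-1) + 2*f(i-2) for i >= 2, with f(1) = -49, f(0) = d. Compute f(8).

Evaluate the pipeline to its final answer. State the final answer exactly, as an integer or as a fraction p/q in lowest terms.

247729

Part 1: squarings mod 241: 68^1=68, 68^2=45, 68^4=97, 68^8=10, 68^16=100, 68^32=119, 68^64=183, 68^128=231, 68^256=100, 68^512=119, 68^1024=183, 68^2048=231, 68^4096=100, 68^8192=119, 68^16384=183, 68^32768=231, 68^65536=100, 68^131072=119, 68^262144=183, 68^524288=231; 68^680659 = 68^1 * 68^2 * 68^16 * 68^64 * 68^128 * 68^512 * 68^8192 * 68^16384 * 68^131072 * 68^524288 = 171 (mod 241); answer 171
Part 2: W1 = 171; d = -17; f(2) = -3*(-49) + 2*(-17) = 113; iterating: f(2)=113, f(3)=-437, f(4)=1537, f(5)=-5485, f(6)=19529, f(7)=-69557, f(8)=247729; answer 247729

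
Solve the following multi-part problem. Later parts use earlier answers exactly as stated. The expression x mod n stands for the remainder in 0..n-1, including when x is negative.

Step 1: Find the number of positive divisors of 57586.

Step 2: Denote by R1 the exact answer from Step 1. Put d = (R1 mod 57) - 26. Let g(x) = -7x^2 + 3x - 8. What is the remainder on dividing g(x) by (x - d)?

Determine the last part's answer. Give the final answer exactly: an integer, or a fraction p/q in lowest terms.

Step 1: 57586 = 2 * 28793; number of divisors = (1+1) * (1+1) = 4; answer 4
Step 2: R1 = 4; d = -22; remainder = value at the root: -7*(-22)^2 + 3*(-22)^1 - 8 = (-3388) + (-66) + (-8) = -3462; answer -3462

-3462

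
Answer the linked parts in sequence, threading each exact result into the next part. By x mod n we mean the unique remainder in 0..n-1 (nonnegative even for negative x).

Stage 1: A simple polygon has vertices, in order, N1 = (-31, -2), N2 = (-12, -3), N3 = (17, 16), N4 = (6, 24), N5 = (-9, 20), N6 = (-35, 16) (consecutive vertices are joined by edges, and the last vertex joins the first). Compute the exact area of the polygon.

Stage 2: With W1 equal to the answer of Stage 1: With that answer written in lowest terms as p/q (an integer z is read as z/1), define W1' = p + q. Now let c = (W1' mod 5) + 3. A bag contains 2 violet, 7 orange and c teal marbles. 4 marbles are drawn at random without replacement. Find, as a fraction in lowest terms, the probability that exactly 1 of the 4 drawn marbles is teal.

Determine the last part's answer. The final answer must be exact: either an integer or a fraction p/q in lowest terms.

Stage 1: cross terms: (-31*-3 - -12*-2)=69, (-12*16 - 17*-3)=-141, (17*24 - 6*16)=312, (6*20 - -9*24)=336, (-9*16 - -35*20)=556, (-35*-2 - -31*16)=566; twice the area = |1698| = 1698; area = 849; answer 849
Stage 2: W1 = 849; threaded value p + q = 850; c = 3; total draws C(12,4) = 495; favorable C(3,1)*C(9,3) = 252; P = 28/55; answer 28/55

28/55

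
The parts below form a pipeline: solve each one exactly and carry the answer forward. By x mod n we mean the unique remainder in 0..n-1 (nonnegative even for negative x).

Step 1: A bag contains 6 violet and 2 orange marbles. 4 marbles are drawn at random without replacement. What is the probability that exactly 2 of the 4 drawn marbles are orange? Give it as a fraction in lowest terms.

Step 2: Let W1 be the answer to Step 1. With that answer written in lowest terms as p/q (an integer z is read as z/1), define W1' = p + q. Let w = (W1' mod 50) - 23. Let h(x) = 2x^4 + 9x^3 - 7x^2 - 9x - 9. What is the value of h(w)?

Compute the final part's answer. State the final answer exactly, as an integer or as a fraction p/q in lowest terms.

Step 1: total draws C(8,4) = 70; favorable C(2,2)*C(6,2) = 15; P = 3/14; answer 3/14
Step 2: W1 = 3/14; threaded value p + q = 17; w = -6; 2*(-6)^4 + 9*(-6)^3 - 7*(-6)^2 - 9*(-6)^1 - 9 = (2592) + (-1944) + (-252) + (54) + (-9) = 441; answer 441

441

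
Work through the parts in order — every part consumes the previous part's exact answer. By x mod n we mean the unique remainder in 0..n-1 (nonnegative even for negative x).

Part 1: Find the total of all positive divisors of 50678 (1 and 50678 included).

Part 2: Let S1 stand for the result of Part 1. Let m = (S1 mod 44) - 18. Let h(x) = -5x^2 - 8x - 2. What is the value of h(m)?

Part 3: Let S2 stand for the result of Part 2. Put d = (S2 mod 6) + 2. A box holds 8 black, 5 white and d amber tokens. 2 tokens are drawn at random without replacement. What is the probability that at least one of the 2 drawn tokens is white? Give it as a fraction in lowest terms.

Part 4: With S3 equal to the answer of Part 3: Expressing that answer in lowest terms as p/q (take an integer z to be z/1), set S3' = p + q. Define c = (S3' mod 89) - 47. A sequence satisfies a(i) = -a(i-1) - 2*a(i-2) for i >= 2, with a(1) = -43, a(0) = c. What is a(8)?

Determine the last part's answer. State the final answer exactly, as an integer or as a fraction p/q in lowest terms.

Part 1: 50678 = 2 * 25339; sigma = (1 + 2) * (1 + 25339) = 3 * 25340 = 76020; answer 76020
Part 2: S1 = 76020; m = 14; -5*(14)^2 - 8*(14)^1 - 2 = (-980) + (-112) + (-2) = -1094; answer -1094
Part 3: S2 = -1094; d = 6; total draws C(19,2) = 171; complement C(14,2) = 91; favorable 171 - 91 = 80; P = 80/171; answer 80/171
Part 4: S3 = 80/171; threaded value p + q = 251; c = 26; a(2) = -1*(-43) - 2*(26) = -9; iterating: a(2)=-9, a(3)=95, a(4)=-77, a(5)=-113, a(6)=267, a(7)=-41, a(8)=-493; answer -493

-493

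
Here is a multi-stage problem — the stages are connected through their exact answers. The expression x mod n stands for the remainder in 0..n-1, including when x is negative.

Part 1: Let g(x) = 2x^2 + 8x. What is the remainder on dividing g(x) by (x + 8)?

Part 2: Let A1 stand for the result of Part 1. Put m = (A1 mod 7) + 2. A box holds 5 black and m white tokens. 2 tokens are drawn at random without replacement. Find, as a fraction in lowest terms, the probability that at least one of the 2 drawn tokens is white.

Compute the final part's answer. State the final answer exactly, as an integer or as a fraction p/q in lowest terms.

Part 1: remainder = value at the root: 2*(-8)^2 + 8*(-8)^1 = (128) + (-64) = 64; answer 64
Part 2: A1 = 64; m = 3; total draws C(8,2) = 28; complement C(5,2) = 10; favorable 28 - 10 = 18; P = 9/14; answer 9/14

9/14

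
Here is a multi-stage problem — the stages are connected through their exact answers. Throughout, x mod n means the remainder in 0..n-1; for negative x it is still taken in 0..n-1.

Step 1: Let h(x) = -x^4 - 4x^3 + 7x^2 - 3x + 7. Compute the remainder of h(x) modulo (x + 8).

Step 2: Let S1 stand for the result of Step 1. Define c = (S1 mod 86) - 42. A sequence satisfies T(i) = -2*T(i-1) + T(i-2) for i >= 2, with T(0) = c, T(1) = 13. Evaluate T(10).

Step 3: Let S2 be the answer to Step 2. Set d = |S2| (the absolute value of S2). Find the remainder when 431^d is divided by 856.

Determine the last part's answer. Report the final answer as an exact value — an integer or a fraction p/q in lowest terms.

Step 1: remainder = value at the root: -1*(-8)^4 - 4*(-8)^3 + 7*(-8)^2 - 3*(-8)^1 + 7 = (-4096) + (2048) + (448) + (24) + (7) = -1569; answer -1569
Step 2: S1 = -1569; c = 23; T(2) = -2*(13) + 1*(23) = -3; iterating: T(2)=-3, T(3)=19, T(4)=-41, T(5)=101, T(6)=-243, T(7)=587, T(8)=-1417, T(9)=3421, T(10)=-8259; answer -8259
Step 3: S2 = -8259; d = 8259; squarings mod 856: 431^1=431, 431^2=9, 431^4=81, 431^8=569, 431^16=193, 431^32=441, 431^64=169, 431^128=313, 431^256=385, 431^512=137, 431^1024=793, 431^2048=545, 431^4096=849, 431^8192=49; 431^8259 = 431^1 * 431^2 * 431^64 * 431^8192 = 599 (mod 856); answer 599

599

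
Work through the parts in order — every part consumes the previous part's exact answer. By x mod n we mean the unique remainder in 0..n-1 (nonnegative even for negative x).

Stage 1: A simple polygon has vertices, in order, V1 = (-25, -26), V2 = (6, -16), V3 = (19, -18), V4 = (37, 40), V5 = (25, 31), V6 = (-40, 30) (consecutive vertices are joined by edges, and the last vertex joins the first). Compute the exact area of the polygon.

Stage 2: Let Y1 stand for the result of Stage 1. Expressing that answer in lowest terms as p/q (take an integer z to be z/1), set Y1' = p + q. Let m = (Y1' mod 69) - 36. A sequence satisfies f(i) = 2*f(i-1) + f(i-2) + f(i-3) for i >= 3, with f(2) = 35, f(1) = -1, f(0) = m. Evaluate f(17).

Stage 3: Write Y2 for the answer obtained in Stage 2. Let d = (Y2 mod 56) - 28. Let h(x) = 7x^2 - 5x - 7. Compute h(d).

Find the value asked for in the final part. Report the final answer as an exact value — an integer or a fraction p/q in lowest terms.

Stage 1: cross terms: (-25*-16 - 6*-26)=556, (6*-18 - 19*-16)=196, (19*40 - 37*-18)=1426, (37*31 - 25*40)=147, (25*30 - -40*31)=1990, (-40*-26 - -25*30)=1790; twice the area = |6105| = 6105; area = 6105/2; answer 6105/2
Stage 2: Y1 = 6105/2; threaded value p + q = 6107; m = -1; f(3) = 2*(35) + 1*(-1) + 1*(-1) = 68; iterating: f(3)=68, f(4)=170, f(5)=443, f(6)=1124, f(7)=2861, f(8)=7289, f(9)=18563, f(10)=47276, f(11)=120404, f(12)=306647, f(13)=780974, f(14)=1988999, f(15)=5065619, f(16)=12901211, f(17)=32857040; answer 32857040
Stage 3: Y2 = 32857040; d = 20; 7*(20)^2 - 5*(20)^1 - 7 = (2800) + (-100) + (-7) = 2693; answer 2693

2693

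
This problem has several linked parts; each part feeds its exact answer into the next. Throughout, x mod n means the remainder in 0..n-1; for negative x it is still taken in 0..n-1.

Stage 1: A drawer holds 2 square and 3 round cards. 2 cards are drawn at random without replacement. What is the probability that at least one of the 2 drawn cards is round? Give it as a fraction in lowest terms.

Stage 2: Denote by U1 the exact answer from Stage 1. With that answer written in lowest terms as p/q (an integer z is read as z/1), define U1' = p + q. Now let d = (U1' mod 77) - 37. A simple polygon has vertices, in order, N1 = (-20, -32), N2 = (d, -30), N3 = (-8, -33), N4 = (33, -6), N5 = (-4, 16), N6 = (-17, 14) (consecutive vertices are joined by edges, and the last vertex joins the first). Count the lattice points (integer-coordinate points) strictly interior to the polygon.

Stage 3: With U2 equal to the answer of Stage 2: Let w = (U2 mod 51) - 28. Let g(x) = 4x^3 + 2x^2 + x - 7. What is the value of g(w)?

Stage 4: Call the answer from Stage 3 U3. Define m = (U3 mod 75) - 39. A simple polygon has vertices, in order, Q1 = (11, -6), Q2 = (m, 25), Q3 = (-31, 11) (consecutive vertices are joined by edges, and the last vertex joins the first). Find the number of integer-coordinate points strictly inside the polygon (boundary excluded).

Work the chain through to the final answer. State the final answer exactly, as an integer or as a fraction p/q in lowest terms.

Stage 1: total draws C(5,2) = 10; complement C(2,2) = 1; favorable 10 - 1 = 9; P = 9/10; answer 9/10
Stage 2: U1 = 9/10; threaded value p + q = 19; d = -18; cross terms: (-20*-30 - -18*-32)=24, (-18*-33 - -8*-30)=354, (-8*-6 - 33*-33)=1137, (33*16 - -4*-6)=504, (-4*14 - -17*16)=216, (-17*-32 - -20*14)=824; twice the area = |3059| = 3059; area = 3059/2; boundary points = 2 + 1 + 1 + 1 + 1 + 1 = 7; strictly interior points = area - boundary/2 + 1 = 1527; answer 1527
Stage 3: U2 = 1527; w = 20; 4*(20)^3 + 2*(20)^2 + 1*(20)^1 - 7 = (32000) + (800) + (20) + (-7) = 32813; answer 32813
Stage 4: U3 = 32813; m = -1; cross terms: (11*25 - -1*-6)=269, (-1*11 - -31*25)=764, (-31*-6 - 11*11)=65; twice the area = |1098| = 1098; area = 549; boundary points = 1 + 2 + 1 = 4; strictly interior points = area - boundary/2 + 1 = 548; answer 548

548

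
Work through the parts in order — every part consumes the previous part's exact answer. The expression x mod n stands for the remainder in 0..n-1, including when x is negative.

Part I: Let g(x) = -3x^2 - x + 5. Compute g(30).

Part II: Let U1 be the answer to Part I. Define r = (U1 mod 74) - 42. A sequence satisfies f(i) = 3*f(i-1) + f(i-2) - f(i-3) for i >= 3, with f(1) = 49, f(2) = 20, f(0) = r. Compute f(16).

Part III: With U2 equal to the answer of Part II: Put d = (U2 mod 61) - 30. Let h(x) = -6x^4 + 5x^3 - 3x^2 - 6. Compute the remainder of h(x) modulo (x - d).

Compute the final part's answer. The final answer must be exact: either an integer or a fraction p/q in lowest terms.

Part I: -3*(30)^2 - 1*(30)^1 + 5 = (-2700) + (-30) + (5) = -2725; answer -2725
Part II: U1 = -2725; r = -29; f(3) = 3*(20) + 1*(49) - 1*(-29) = 138; iterating: f(3)=138, f(4)=385, f(5)=1273, f(6)=4066, f(7)=13086, f(8)=42051, f(9)=135173, f(10)=434484, f(11)=1396574, f(12)=4489033, f(13)=14429189, f(14)=46380026, f(15)=149080234, f(16)=479191539; answer 479191539
Part III: U2 = 479191539; d = -30; remainder = value at the root: -6*(-30)^4 + 5*(-30)^3 - 3*(-30)^2 - 6 = (-4860000) + (-135000) + (-2700) + (-6) = -4997706; answer -4997706

-4997706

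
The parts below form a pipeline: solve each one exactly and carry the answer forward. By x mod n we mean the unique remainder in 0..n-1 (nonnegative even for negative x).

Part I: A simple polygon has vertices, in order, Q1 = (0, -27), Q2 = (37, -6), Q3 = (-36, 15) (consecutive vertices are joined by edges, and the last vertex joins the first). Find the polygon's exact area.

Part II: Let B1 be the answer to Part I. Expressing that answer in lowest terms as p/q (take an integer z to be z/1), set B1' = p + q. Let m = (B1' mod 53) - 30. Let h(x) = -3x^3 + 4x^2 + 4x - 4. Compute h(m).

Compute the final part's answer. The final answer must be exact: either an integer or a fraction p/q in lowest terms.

-5867

Part I: cross terms: (0*-6 - 37*-27)=999, (37*15 - -36*-6)=339, (-36*-27 - 0*15)=972; twice the area = |2310| = 2310; area = 1155; answer 1155
Part II: B1 = 1155; threaded value p + q = 1156; m = 13; -3*(13)^3 + 4*(13)^2 + 4*(13)^1 - 4 = (-6591) + (676) + (52) + (-4) = -5867; answer -5867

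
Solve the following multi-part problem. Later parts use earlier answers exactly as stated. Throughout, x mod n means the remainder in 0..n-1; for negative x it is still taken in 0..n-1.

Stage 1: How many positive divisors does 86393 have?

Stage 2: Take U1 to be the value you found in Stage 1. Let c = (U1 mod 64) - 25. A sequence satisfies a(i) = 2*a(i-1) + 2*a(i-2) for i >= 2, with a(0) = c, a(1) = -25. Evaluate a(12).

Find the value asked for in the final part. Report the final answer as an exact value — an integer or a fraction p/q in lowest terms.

Stage 1: 86393 = 19 * 4547; number of divisors = (1+1) * (1+1) = 4; answer 4
Stage 2: U1 = 4; c = -21; a(2) = 2*(-25) + 2*(-21) = -92; iterating: a(2)=-92, a(3)=-234, a(4)=-652, a(5)=-1772, a(6)=-4848, a(7)=-13240, a(8)=-36176, a(9)=-98832, a(10)=-270016, a(11)=-737696, a(12)=-2015424; answer -2015424

-2015424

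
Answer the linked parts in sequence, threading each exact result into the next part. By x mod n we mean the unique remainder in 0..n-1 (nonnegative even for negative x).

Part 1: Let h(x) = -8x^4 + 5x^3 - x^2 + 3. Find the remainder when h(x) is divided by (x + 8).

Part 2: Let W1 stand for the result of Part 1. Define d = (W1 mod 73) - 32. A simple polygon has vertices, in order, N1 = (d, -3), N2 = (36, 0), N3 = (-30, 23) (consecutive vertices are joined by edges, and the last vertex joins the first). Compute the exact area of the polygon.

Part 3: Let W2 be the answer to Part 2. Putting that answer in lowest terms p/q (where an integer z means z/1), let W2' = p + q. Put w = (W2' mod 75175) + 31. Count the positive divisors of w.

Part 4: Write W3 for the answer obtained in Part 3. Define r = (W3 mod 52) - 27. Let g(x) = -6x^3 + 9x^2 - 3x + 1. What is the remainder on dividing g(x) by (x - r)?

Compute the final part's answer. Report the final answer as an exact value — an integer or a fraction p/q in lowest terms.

Part 1: remainder = value at the root: -8*(-8)^4 + 5*(-8)^3 - 1*(-8)^2 + 3 = (-32768) + (-2560) + (-64) + (3) = -35389; answer -35389
Part 2: W1 = -35389; d = -16; cross terms: (-16*0 - 36*-3)=108, (36*23 - -30*0)=828, (-30*-3 - -16*23)=458; twice the area = |1394| = 1394; area = 697; answer 697
Part 3: W2 = 697; threaded value p + q = 698; w = 729; 729 = 3^6; number of divisors = (6+1) = 7; answer 7
Part 4: W3 = 7; r = -20; remainder = value at the root: -6*(-20)^3 + 9*(-20)^2 - 3*(-20)^1 + 1 = (48000) + (3600) + (60) + (1) = 51661; answer 51661

51661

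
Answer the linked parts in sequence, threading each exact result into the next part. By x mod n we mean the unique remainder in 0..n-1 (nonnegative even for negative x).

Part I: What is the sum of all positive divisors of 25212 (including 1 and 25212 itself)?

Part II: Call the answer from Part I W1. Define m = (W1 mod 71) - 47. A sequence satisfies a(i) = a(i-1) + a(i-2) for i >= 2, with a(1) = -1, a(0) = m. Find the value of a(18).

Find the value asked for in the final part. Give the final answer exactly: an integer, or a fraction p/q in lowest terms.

-7375

Part I: 25212 = 2^2 * 3 * 11 * 191; sigma = (1 + 2 + 4) * (1 + 3) * (1 + 11) * (1 + 191) = 7 * 4 * 12 * 192 = 64512; answer 64512
Part II: W1 = 64512; m = -3; a(2) = 1*(-1) + 1*(-3) = -4; iterating: a(2)=-4, a(3)=-5, a(4)=-9, a(5)=-14, a(6)=-23, a(7)=-37, a(8)=-60, a(9)=-97, a(10)=-157, a(11)=-254, a(12)=-411, a(13)=-665, a(14)=-1076, a(15)=-1741, a(16)=-2817, a(17)=-4558, a(18)=-7375; answer -7375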